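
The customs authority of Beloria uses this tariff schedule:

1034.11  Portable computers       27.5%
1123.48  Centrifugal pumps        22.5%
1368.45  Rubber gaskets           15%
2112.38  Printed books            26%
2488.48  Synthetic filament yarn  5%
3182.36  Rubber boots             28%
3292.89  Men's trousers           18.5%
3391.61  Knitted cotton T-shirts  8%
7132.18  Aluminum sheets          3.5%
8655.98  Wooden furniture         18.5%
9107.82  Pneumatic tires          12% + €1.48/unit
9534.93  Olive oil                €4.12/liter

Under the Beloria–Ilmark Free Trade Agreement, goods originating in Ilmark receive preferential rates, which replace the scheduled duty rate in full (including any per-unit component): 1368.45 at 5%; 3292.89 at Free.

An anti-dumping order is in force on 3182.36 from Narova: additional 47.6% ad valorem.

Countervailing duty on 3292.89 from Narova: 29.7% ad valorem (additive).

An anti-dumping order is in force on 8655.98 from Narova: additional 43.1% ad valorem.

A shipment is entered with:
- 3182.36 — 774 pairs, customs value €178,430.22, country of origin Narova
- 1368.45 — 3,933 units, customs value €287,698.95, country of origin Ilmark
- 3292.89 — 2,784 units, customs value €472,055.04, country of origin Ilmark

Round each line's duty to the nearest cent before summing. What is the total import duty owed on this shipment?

€149,278.20

Line 1 (3182.36, Narova, 774 pairs, €178,430.22):
Base rate for 3182.36 is 28%.
Additional duty on 3182.36 from Narova: +47.6%. Applied ad valorem rate: 28% + 47.6% = 75.6%.
Duty = €178,430.22 × 75.6% = €134,893.25.
Line 2 (1368.45, Ilmark, 3,933 units, €287,698.95):
Base rate for 1368.45 is 15%.
Origin Ilmark qualifies under the Beloria–Ilmark agreement and 1368.45 is covered: preferential rate 5% applies instead.
Duty = €287,698.95 × 5% = €14,384.95.
Line 3 (3292.89, Ilmark, 2,784 units, €472,055.04):
Base rate for 3292.89 is 18.5%.
Origin Ilmark qualifies under the Beloria–Ilmark agreement and 3292.89 is covered: preferential rate Free applies instead.
The additional-duty order on 3292.89 targets Narova, not Ilmark; it does not apply.
Duty = €472,055.04 × 0% = €0.00.
Total = €134,893.25 + €14,384.95 + €0.00 = €149,278.20.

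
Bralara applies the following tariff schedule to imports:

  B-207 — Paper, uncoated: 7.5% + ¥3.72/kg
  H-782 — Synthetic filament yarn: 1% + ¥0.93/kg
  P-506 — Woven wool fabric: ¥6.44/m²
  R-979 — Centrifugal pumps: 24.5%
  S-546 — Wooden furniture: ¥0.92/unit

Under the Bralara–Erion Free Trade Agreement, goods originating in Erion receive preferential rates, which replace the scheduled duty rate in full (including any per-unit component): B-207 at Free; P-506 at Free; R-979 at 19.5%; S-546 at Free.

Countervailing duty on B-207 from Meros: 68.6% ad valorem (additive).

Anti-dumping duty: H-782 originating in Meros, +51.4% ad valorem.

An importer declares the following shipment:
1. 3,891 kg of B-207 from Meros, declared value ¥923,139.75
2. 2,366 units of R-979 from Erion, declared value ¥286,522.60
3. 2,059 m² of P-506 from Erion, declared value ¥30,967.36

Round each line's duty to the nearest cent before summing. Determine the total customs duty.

Line 1 (B-207, Meros, 3,891 kg, ¥923,139.75):
Base rate for B-207 is 7.5% + ¥3.72/kg.
B-207 has an FTA preferential rate, but origin Meros is not Erion; base rate stands.
Additional duty on B-207 from Meros: +68.6%. Applied ad valorem rate: 7.5% + 68.6% = 76.1%.
Duty = ¥923,139.75 × 76.1% + 3,891 × ¥3.72 = ¥716,983.87.
Line 2 (R-979, Erion, 2,366 units, ¥286,522.60):
Base rate for R-979 is 24.5%.
Origin Erion qualifies under the Bralara–Erion agreement and R-979 is covered: preferential rate 19.5% applies instead.
Duty = ¥286,522.60 × 19.5% = ¥55,871.91.
Line 3 (P-506, Erion, 2,059 m², ¥30,967.36):
Base rate for P-506 is ¥6.44/m².
Origin Erion qualifies under the Bralara–Erion agreement and P-506 is covered: preferential rate Free applies instead.
Duty = ¥30,967.36 × 0% = ¥0.00.
Total = ¥716,983.87 + ¥55,871.91 + ¥0.00 = ¥772,855.78.

¥772,855.78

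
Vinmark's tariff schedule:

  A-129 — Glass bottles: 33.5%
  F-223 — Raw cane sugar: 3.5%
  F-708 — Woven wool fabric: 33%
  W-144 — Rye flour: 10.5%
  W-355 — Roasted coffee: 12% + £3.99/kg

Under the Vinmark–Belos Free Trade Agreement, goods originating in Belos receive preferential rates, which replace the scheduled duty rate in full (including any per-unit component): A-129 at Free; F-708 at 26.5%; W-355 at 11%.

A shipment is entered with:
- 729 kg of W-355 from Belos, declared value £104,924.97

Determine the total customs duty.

£11,541.75

Line 1 (W-355, Belos, 729 kg, £104,924.97):
Base rate for W-355 is 12% + £3.99/kg.
Origin Belos qualifies under the Vinmark–Belos agreement and W-355 is covered: preferential rate 11% applies instead.
Duty = £104,924.97 × 11% = £11,541.75.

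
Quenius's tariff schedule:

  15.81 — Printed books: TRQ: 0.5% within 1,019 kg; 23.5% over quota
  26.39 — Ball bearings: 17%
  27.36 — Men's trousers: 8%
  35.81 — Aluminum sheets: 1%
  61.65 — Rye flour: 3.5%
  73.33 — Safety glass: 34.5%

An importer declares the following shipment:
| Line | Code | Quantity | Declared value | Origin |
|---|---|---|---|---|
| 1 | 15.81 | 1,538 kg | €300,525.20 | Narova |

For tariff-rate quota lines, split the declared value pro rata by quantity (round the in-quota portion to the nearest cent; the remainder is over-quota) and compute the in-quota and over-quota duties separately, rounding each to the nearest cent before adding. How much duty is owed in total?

Line 1 (15.81, Narova, 1,538 kg, €300,525.20):
Code 15.81 is under a tariff-rate quota (threshold 1,019 kg). In-quota: 1,019 kg at 0.5%; over-quota: 519 kg at 23.5%.
Pro-rata value split: in-quota = €300,525.20 × 1,019/1,538 = €199,112.60; over-quota = €300,525.20 − €199,112.60 = €101,412.60.
In-quota duty = €199,112.60 × 0.5% = €995.56. Over-quota duty = €101,412.60 × 23.5% = €23,831.96.
Line duty = €995.56 + €23,831.96 = €24,827.52.

€24,827.52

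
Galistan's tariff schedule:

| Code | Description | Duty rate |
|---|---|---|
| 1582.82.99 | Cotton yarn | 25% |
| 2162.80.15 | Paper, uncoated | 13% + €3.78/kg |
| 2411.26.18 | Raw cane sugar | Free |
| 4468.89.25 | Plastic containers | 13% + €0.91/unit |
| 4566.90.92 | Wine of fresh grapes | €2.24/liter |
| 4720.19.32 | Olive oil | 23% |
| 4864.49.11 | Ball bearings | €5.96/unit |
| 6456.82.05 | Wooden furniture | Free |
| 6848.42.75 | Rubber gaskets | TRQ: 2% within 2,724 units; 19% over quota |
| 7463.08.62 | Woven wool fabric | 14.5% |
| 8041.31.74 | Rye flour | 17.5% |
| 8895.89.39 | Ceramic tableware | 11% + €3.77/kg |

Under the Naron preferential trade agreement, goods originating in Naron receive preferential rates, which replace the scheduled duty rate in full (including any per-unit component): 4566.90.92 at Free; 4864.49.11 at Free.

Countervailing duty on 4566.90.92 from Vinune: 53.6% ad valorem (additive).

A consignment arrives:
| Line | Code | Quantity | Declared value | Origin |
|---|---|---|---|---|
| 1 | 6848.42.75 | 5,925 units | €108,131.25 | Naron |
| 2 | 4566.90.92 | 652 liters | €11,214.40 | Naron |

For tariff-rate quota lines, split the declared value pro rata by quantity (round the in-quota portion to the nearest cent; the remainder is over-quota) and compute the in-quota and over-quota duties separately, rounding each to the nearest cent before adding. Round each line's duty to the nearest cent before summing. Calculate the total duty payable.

Line 1 (6848.42.75, Naron, 5,925 units, €108,131.25):
Code 6848.42.75 is under a tariff-rate quota (threshold 2,724 units). In-quota: 2,724 units at 2%; over-quota: 3,201 units at 19%.
Pro-rata value split: in-quota = €108,131.25 × 2,724/5,925 = €49,713.00; over-quota = €108,131.25 − €49,713.00 = €58,418.25.
In-quota duty = €49,713.00 × 2% = €994.26. Over-quota duty = €58,418.25 × 19% = €11,099.47.
Line duty = €994.26 + €11,099.47 = €12,093.73.
Line 2 (4566.90.92, Naron, 652 liters, €11,214.40):
Base rate for 4566.90.92 is €2.24/liter.
Origin Naron qualifies under the Galistan–Naron agreement and 4566.90.92 is covered: preferential rate Free applies instead.
The additional-duty order on 4566.90.92 targets Vinune, not Naron; it does not apply.
Duty = €11,214.40 × 0% = €0.00.
Total = €12,093.73 + €0.00 = €12,093.73.

€12,093.73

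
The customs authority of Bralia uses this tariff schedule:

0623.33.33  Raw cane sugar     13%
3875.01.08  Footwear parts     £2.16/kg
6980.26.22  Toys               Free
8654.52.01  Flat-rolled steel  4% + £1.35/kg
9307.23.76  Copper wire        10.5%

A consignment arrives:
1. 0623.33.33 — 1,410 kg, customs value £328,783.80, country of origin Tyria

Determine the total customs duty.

Line 1 (0623.33.33, Tyria, 1,410 kg, £328,783.80):
Base rate for 0623.33.33 is 13%.
Duty = £328,783.80 × 13% = £42,741.89.

£42,741.89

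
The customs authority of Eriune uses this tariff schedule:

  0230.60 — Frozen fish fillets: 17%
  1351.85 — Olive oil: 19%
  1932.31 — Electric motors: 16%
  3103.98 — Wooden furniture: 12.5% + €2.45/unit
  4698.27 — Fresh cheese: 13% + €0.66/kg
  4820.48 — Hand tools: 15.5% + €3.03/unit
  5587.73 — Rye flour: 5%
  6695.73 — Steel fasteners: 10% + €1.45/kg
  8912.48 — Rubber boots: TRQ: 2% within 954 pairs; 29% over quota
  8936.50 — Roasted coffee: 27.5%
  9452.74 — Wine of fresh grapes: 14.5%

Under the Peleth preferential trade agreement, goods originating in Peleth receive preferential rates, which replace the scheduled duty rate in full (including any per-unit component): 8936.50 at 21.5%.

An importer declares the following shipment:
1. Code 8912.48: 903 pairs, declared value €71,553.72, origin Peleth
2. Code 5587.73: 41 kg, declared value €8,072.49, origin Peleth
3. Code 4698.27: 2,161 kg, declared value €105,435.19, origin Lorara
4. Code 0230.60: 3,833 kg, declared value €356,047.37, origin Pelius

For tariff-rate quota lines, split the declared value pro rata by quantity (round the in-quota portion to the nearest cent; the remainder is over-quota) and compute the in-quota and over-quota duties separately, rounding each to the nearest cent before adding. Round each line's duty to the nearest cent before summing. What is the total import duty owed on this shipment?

€77,495.57

Line 1 (8912.48, Peleth, 903 pairs, €71,553.72):
Code 8912.48 is under a tariff-rate quota (threshold 954 pairs). Quantity 903 pairs is within the quota, so the in-quota rate 2% applies to the full value.
Duty = €71,553.72 × 2% = €1,431.07.
Line 2 (5587.73, Peleth, 41 kg, €8,072.49):
Base rate for 5587.73 is 5%.
Origin Peleth is the FTA partner but 5587.73 is not on the preference list; base rate stands.
Duty = €8,072.49 × 5% = €403.62.
Line 3 (4698.27, Lorara, 2,161 kg, €105,435.19):
Base rate for 4698.27 is 13% + €0.66/kg.
Duty = €105,435.19 × 13% + 2,161 × €0.66 = €15,132.83.
Line 4 (0230.60, Pelius, 3,833 kg, €356,047.37):
Base rate for 0230.60 is 17%.
Duty = €356,047.37 × 17% = €60,528.05.
Total = €1,431.07 + €403.62 + €15,132.83 + €60,528.05 = €77,495.57.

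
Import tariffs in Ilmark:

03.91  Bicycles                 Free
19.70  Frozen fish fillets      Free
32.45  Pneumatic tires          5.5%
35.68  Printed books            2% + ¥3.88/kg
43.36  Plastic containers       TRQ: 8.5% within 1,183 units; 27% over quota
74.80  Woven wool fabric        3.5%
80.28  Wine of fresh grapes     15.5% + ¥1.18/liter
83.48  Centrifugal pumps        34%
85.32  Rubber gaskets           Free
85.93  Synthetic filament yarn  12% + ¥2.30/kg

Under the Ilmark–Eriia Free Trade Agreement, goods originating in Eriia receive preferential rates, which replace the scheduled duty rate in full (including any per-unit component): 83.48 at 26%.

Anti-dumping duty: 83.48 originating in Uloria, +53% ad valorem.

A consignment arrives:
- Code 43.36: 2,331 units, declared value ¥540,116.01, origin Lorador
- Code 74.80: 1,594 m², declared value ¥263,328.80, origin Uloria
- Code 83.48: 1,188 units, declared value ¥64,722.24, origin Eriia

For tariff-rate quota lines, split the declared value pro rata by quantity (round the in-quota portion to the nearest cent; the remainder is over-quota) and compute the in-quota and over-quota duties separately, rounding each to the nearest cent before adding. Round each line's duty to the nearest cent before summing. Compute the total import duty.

Line 1 (43.36, Lorador, 2,331 units, ¥540,116.01):
Code 43.36 is under a tariff-rate quota (threshold 1,183 units). In-quota: 1,183 units at 8.5%; over-quota: 1,148 units at 27%.
Pro-rata value split: in-quota = ¥540,116.01 × 1,183/2,331 = ¥274,112.93; over-quota = ¥540,116.01 − ¥274,112.93 = ¥266,003.08.
In-quota duty = ¥274,112.93 × 8.5% = ¥23,299.60. Over-quota duty = ¥266,003.08 × 27% = ¥71,820.83.
Line duty = ¥23,299.60 + ¥71,820.83 = ¥95,120.43.
Line 2 (74.80, Uloria, 1,594 m², ¥263,328.80):
Base rate for 74.80 is 3.5%.
Duty = ¥263,328.80 × 3.5% = ¥9,216.51.
Line 3 (83.48, Eriia, 1,188 units, ¥64,722.24):
Base rate for 83.48 is 34%.
Origin Eriia qualifies under the Ilmark–Eriia agreement and 83.48 is covered: preferential rate 26% applies instead.
The additional-duty order on 83.48 targets Uloria, not Eriia; it does not apply.
Duty = ¥64,722.24 × 26% = ¥16,827.78.
Total = ¥95,120.43 + ¥9,216.51 + ¥16,827.78 = ¥121,164.72.

¥121,164.72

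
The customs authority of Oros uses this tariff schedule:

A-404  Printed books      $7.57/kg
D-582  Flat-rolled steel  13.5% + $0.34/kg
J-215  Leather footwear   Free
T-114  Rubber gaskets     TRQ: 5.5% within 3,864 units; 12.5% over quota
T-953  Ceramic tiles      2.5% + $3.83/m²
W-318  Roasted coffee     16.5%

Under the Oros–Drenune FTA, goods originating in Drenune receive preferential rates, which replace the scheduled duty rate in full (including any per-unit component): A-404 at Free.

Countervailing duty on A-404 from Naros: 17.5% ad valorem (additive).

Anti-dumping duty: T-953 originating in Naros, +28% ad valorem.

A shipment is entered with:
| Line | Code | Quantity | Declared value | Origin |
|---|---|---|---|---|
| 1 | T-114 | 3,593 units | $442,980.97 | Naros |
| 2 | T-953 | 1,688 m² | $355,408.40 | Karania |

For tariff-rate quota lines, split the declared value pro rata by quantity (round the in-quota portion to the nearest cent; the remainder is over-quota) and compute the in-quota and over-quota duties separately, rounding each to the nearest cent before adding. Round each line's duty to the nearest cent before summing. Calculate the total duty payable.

Line 1 (T-114, Naros, 3,593 units, $442,980.97):
Code T-114 is under a tariff-rate quota (threshold 3,864 units). Quantity 3,593 units is within the quota, so the in-quota rate 5.5% applies to the full value.
Duty = $442,980.97 × 5.5% = $24,363.95.
Line 2 (T-953, Karania, 1,688 m², $355,408.40):
Base rate for T-953 is 2.5% + $3.83/m².
The additional-duty order on T-953 targets Naros, not Karania; it does not apply.
Duty = $355,408.40 × 2.5% + 1,688 × $3.83 = $15,350.25.
Total = $24,363.95 + $15,350.25 = $39,714.20.

$39,714.20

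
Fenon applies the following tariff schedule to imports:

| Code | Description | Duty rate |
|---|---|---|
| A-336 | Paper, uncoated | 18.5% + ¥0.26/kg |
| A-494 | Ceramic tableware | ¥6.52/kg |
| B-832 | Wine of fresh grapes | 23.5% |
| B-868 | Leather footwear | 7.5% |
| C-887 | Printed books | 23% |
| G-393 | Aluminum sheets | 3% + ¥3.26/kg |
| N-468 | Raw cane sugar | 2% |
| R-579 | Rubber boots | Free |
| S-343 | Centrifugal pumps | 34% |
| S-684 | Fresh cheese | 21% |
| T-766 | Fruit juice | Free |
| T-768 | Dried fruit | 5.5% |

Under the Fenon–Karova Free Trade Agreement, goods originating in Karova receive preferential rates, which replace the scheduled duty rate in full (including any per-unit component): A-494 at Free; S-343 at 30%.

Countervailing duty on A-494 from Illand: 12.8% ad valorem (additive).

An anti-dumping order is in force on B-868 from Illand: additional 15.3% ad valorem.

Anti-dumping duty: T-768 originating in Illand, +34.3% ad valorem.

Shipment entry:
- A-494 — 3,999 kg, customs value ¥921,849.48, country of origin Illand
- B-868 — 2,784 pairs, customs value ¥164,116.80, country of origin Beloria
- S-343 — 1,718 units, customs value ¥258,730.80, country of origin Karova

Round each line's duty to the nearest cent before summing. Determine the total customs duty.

¥233,998.21

Line 1 (A-494, Illand, 3,999 kg, ¥921,849.48):
Base rate for A-494 is ¥6.52/kg.
A-494 has an FTA preferential rate, but origin Illand is not Karova; base rate stands.
Additional duty on A-494 from Illand: +12.8% ad valorem. Applied ad valorem rate = 12.8%.
Duty = ¥921,849.48 × 12.8% + 3,999 × ¥6.52 = ¥144,070.21.
Line 2 (B-868, Beloria, 2,784 pairs, ¥164,116.80):
Base rate for B-868 is 7.5%.
The additional-duty order on B-868 targets Illand, not Beloria; it does not apply.
Duty = ¥164,116.80 × 7.5% = ¥12,308.76.
Line 3 (S-343, Karova, 1,718 units, ¥258,730.80):
Base rate for S-343 is 34%.
Origin Karova qualifies under the Fenon–Karova agreement and S-343 is covered: preferential rate 30% applies instead.
Duty = ¥258,730.80 × 30% = ¥77,619.24.
Total = ¥144,070.21 + ¥12,308.76 + ¥77,619.24 = ¥233,998.21.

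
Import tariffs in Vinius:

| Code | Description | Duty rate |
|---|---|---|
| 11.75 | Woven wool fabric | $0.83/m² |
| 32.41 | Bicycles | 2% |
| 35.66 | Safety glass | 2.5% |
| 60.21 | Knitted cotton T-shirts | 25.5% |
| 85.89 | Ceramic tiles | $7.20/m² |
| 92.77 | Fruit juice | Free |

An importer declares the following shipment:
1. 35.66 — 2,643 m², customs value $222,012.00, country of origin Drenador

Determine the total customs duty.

Line 1 (35.66, Drenador, 2,643 m², $222,012.00):
Base rate for 35.66 is 2.5%.
Duty = $222,012.00 × 2.5% = $5,550.30.

$5,550.30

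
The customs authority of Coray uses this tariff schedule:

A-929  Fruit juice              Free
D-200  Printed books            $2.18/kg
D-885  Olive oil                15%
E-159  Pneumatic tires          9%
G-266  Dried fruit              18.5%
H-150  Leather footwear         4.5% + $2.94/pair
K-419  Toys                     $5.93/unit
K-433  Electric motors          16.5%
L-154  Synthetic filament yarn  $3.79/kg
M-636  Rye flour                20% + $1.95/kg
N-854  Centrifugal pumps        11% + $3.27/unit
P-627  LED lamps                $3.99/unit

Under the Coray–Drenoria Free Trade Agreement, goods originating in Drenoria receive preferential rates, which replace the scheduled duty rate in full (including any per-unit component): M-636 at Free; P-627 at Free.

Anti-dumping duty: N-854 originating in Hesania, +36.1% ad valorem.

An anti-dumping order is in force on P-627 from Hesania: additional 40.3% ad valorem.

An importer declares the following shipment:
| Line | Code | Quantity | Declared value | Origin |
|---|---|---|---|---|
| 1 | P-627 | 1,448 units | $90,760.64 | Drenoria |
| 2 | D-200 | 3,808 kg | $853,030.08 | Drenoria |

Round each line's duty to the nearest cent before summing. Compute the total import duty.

$8,301.44

Line 1 (P-627, Drenoria, 1,448 units, $90,760.64):
Base rate for P-627 is $3.99/unit.
Origin Drenoria qualifies under the Coray–Drenoria agreement and P-627 is covered: preferential rate Free applies instead.
The additional-duty order on P-627 targets Hesania, not Drenoria; it does not apply.
Duty = $90,760.64 × 0% = $0.00.
Line 2 (D-200, Drenoria, 3,808 kg, $853,030.08):
Base rate for D-200 is $2.18/kg.
Origin Drenoria is the FTA partner but D-200 is not on the preference list; base rate stands.
Duty = 3,808 × $2.18 = $8,301.44.
Total = $0.00 + $8,301.44 = $8,301.44.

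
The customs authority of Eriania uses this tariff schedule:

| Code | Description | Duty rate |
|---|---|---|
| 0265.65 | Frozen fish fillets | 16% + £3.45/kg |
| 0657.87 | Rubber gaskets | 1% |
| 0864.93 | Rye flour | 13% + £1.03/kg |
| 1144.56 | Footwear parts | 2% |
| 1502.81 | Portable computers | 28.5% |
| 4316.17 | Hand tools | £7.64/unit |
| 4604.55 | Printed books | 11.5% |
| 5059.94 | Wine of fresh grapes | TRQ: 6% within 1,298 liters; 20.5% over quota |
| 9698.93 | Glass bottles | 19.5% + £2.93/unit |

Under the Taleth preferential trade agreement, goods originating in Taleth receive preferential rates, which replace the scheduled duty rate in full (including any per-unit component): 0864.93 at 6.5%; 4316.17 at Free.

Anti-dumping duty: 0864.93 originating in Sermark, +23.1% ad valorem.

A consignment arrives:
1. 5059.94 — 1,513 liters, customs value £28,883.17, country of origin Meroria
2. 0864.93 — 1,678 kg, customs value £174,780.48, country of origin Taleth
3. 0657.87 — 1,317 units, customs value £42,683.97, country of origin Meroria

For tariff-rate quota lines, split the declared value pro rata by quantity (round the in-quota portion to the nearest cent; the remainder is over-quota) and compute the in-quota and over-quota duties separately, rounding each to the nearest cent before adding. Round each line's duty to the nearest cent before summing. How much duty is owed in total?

£14,115.69

Line 1 (5059.94, Meroria, 1,513 liters, £28,883.17):
Code 5059.94 is under a tariff-rate quota (threshold 1,298 liters). In-quota: 1,298 liters at 6%; over-quota: 215 liters at 20.5%.
Pro-rata value split: in-quota = £28,883.17 × 1,298/1,513 = £24,778.82; over-quota = £28,883.17 − £24,778.82 = £4,104.35.
In-quota duty = £24,778.82 × 6% = £1,486.73. Over-quota duty = £4,104.35 × 20.5% = £841.39.
Line duty = £1,486.73 + £841.39 = £2,328.12.
Line 2 (0864.93, Taleth, 1,678 kg, £174,780.48):
Base rate for 0864.93 is 13% + £1.03/kg.
Origin Taleth qualifies under the Eriania–Taleth agreement and 0864.93 is covered: preferential rate 6.5% applies instead.
The additional-duty order on 0864.93 targets Sermark, not Taleth; it does not apply.
Duty = £174,780.48 × 6.5% = £11,360.73.
Line 3 (0657.87, Meroria, 1,317 units, £42,683.97):
Base rate for 0657.87 is 1%.
Duty = £42,683.97 × 1% = £426.84.
Total = £2,328.12 + £11,360.73 + £426.84 = £14,115.69.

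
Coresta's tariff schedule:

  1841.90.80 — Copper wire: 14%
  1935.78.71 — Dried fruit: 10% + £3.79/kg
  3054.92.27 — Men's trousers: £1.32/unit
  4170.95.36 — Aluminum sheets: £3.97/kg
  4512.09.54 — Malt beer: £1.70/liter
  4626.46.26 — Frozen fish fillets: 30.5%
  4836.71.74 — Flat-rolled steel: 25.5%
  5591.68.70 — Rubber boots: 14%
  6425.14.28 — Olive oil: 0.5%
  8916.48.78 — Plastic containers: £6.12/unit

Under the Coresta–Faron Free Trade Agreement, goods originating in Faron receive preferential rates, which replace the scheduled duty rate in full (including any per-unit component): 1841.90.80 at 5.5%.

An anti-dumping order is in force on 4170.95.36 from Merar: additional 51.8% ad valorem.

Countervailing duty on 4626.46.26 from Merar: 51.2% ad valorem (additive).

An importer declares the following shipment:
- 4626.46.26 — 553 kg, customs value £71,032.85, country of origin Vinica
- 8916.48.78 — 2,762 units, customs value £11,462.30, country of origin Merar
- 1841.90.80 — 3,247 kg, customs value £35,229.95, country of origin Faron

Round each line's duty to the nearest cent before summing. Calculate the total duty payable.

£40,506.11

Line 1 (4626.46.26, Vinica, 553 kg, £71,032.85):
Base rate for 4626.46.26 is 30.5%.
The additional-duty order on 4626.46.26 targets Merar, not Vinica; it does not apply.
Duty = £71,032.85 × 30.5% = £21,665.02.
Line 2 (8916.48.78, Merar, 2,762 units, £11,462.30):
Base rate for 8916.48.78 is £6.12/unit.
Duty = 2,762 × £6.12 = £16,903.44.
Line 3 (1841.90.80, Faron, 3,247 kg, £35,229.95):
Base rate for 1841.90.80 is 14%.
Origin Faron qualifies under the Coresta–Faron agreement and 1841.90.80 is covered: preferential rate 5.5% applies instead.
Duty = £35,229.95 × 5.5% = £1,937.65.
Total = £21,665.02 + £16,903.44 + £1,937.65 = £40,506.11.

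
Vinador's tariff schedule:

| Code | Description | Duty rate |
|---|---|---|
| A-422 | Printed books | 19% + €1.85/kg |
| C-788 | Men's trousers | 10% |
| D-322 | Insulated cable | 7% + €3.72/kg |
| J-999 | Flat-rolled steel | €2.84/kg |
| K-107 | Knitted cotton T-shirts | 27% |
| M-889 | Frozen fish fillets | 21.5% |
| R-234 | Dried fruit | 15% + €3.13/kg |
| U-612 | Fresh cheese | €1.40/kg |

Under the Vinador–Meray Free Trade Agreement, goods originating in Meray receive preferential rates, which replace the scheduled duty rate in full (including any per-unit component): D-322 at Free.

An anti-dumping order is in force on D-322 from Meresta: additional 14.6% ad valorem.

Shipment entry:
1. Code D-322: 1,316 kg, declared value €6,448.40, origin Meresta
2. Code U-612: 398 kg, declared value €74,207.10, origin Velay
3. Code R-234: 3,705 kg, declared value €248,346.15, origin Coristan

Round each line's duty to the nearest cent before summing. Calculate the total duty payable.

€55,694.14

Line 1 (D-322, Meresta, 1,316 kg, €6,448.40):
Base rate for D-322 is 7% + €3.72/kg.
D-322 has an FTA preferential rate, but origin Meresta is not Meray; base rate stands.
Additional duty on D-322 from Meresta: +14.6%. Applied ad valorem rate: 7% + 14.6% = 21.6%.
Duty = €6,448.40 × 21.6% + 1,316 × €3.72 = €6,288.37.
Line 2 (U-612, Velay, 398 kg, €74,207.10):
Base rate for U-612 is €1.40/kg.
Duty = 398 × €1.40 = €557.20.
Line 3 (R-234, Coristan, 3,705 kg, €248,346.15):
Base rate for R-234 is 15% + €3.13/kg.
Duty = €248,346.15 × 15% + 3,705 × €3.13 = €48,848.57.
Total = €6,288.37 + €557.20 + €48,848.57 = €55,694.14.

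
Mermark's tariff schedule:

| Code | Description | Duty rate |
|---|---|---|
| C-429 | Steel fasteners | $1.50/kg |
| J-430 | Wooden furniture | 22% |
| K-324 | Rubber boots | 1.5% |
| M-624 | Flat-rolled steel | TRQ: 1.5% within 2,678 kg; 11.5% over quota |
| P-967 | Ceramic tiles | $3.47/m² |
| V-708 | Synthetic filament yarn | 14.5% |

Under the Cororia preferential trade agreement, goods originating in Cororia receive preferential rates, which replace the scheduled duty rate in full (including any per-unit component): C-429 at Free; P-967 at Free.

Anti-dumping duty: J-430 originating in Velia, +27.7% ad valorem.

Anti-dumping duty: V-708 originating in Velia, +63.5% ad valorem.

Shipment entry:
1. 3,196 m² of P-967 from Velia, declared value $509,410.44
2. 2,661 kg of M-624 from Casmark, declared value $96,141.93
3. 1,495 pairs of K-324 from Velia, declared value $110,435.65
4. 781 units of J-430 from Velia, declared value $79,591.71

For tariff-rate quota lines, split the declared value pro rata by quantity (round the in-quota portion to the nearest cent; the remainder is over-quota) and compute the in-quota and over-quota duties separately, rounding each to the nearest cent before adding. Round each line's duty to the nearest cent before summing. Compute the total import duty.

$53,745.86

Line 1 (P-967, Velia, 3,196 m², $509,410.44):
Base rate for P-967 is $3.47/m².
P-967 has an FTA preferential rate, but origin Velia is not Cororia; base rate stands.
Duty = 3,196 × $3.47 = $11,090.12.
Line 2 (M-624, Casmark, 2,661 kg, $96,141.93):
Code M-624 is under a tariff-rate quota (threshold 2,678 kg). Quantity 2,661 kg is within the quota, so the in-quota rate 1.5% applies to the full value.
Duty = $96,141.93 × 1.5% = $1,442.13.
Line 3 (K-324, Velia, 1,495 pairs, $110,435.65):
Base rate for K-324 is 1.5%.
Duty = $110,435.65 × 1.5% = $1,656.53.
Line 4 (J-430, Velia, 781 units, $79,591.71):
Base rate for J-430 is 22%.
Additional duty on J-430 from Velia: +27.7%. Applied ad valorem rate: 22% + 27.7% = 49.7%.
Duty = $79,591.71 × 49.7% = $39,557.08.
Total = $11,090.12 + $1,442.13 + $1,656.53 + $39,557.08 = $53,745.86.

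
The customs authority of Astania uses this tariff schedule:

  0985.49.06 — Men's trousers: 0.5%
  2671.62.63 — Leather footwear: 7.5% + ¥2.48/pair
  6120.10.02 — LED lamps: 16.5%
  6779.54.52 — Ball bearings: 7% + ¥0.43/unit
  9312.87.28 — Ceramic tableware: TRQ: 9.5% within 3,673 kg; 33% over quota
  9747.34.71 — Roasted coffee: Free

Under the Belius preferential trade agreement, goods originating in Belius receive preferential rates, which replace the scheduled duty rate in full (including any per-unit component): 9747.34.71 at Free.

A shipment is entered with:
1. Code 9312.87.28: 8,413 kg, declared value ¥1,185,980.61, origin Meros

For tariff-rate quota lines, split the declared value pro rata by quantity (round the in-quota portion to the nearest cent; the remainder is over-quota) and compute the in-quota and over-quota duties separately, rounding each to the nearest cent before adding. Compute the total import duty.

¥269,694.64

Line 1 (9312.87.28, Meros, 8,413 kg, ¥1,185,980.61):
Code 9312.87.28 is under a tariff-rate quota (threshold 3,673 kg). In-quota: 3,673 kg at 9.5%; over-quota: 4,740 kg at 33%.
Pro-rata value split: in-quota = ¥1,185,980.61 × 3,673/8,413 = ¥517,782.81; over-quota = ¥1,185,980.61 − ¥517,782.81 = ¥668,197.80.
In-quota duty = ¥517,782.81 × 9.5% = ¥49,189.37. Over-quota duty = ¥668,197.80 × 33% = ¥220,505.27.
Line duty = ¥49,189.37 + ¥220,505.27 = ¥269,694.64.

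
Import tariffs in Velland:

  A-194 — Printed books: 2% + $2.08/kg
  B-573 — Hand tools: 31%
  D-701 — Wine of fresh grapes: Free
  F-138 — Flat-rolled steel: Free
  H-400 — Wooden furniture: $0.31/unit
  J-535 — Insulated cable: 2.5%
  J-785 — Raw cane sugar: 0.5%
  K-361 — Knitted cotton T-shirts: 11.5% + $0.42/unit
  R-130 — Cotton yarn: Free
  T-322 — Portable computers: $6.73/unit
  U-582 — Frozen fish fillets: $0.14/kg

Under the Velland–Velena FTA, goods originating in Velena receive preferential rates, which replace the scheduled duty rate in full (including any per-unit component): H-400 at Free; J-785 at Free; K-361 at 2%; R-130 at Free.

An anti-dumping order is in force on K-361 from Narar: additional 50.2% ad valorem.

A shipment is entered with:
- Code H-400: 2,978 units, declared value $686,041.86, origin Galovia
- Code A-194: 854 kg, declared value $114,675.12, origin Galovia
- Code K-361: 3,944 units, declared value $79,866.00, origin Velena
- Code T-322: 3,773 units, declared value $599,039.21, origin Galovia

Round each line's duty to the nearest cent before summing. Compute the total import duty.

Line 1 (H-400, Galovia, 2,978 units, $686,041.86):
Base rate for H-400 is $0.31/unit.
H-400 has an FTA preferential rate, but origin Galovia is not Velena; base rate stands.
Duty = 2,978 × $0.31 = $923.18.
Line 2 (A-194, Galovia, 854 kg, $114,675.12):
Base rate for A-194 is 2% + $2.08/kg.
Duty = $114,675.12 × 2% + 854 × $2.08 = $4,069.82.
Line 3 (K-361, Velena, 3,944 units, $79,866.00):
Base rate for K-361 is 11.5% + $0.42/unit.
Origin Velena qualifies under the Velland–Velena agreement and K-361 is covered: preferential rate 2% applies instead.
The additional-duty order on K-361 targets Narar, not Velena; it does not apply.
Duty = $79,866.00 × 2% = $1,597.32.
Line 4 (T-322, Galovia, 3,773 units, $599,039.21):
Base rate for T-322 is $6.73/unit.
Duty = 3,773 × $6.73 = $25,392.29.
Total = $923.18 + $4,069.82 + $1,597.32 + $25,392.29 = $31,982.61.

$31,982.61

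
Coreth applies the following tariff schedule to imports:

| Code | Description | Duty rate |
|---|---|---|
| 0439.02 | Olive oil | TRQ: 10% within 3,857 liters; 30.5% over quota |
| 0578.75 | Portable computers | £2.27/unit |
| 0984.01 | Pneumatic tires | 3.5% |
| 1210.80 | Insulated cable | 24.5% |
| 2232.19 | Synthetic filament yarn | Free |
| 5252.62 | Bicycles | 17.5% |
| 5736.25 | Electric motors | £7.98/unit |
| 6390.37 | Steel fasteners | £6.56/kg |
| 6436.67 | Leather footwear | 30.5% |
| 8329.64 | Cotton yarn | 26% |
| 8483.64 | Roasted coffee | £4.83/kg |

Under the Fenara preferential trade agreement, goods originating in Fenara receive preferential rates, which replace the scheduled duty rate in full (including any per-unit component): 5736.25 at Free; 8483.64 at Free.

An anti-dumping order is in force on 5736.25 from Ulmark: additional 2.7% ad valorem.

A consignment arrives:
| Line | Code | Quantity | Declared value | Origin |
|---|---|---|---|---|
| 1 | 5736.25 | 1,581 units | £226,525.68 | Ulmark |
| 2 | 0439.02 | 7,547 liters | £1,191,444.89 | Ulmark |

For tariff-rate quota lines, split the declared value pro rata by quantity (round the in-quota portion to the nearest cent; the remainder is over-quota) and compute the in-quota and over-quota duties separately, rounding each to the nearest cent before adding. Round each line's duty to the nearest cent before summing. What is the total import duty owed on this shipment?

£257,297.82

Line 1 (5736.25, Ulmark, 1,581 units, £226,525.68):
Base rate for 5736.25 is £7.98/unit.
5736.25 has an FTA preferential rate, but origin Ulmark is not Fenara; base rate stands.
Additional duty on 5736.25 from Ulmark: +2.7% ad valorem. Applied ad valorem rate = 2.7%.
Duty = £226,525.68 × 2.7% + 1,581 × £7.98 = £18,732.57.
Line 2 (0439.02, Ulmark, 7,547 liters, £1,191,444.89):
Code 0439.02 is under a tariff-rate quota (threshold 3,857 liters). In-quota: 3,857 liters at 10%; over-quota: 3,690 liters at 30.5%.
Pro-rata value split: in-quota = £1,191,444.89 × 3,857/7,547 = £608,904.59; over-quota = £1,191,444.89 − £608,904.59 = £582,540.30.
In-quota duty = £608,904.59 × 10% = £60,890.46. Over-quota duty = £582,540.30 × 30.5% = £177,674.79.
Line duty = £60,890.46 + £177,674.79 = £238,565.25.
Total = £18,732.57 + £238,565.25 = £257,297.82.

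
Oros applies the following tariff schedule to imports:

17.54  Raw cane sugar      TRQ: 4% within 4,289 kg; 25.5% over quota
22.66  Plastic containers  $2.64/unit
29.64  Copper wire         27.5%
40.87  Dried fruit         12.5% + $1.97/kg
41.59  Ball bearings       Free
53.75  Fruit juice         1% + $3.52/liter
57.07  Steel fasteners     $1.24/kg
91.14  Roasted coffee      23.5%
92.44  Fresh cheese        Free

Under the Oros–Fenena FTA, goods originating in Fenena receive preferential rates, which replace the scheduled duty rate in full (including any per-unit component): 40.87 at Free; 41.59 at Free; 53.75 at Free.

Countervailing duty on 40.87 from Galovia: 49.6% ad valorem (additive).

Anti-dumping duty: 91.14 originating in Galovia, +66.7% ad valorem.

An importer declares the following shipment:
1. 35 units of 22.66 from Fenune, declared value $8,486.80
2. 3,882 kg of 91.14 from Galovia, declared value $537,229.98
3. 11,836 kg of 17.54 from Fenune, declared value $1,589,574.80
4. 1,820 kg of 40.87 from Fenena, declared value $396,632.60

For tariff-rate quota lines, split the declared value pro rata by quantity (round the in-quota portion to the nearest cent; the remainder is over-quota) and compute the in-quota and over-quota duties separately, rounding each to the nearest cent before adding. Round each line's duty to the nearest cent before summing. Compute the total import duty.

$766,172.69

Line 1 (22.66, Fenune, 35 units, $8,486.80):
Base rate for 22.66 is $2.64/unit.
Duty = 35 × $2.64 = $92.40.
Line 2 (91.14, Galovia, 3,882 kg, $537,229.98):
Base rate for 91.14 is 23.5%.
Additional duty on 91.14 from Galovia: +66.7%. Applied ad valorem rate: 23.5% + 66.7% = 90.2%.
Duty = $537,229.98 × 90.2% = $484,581.44.
Line 3 (17.54, Fenune, 11,836 kg, $1,589,574.80):
Code 17.54 is under a tariff-rate quota (threshold 4,289 kg). In-quota: 4,289 kg at 4%; over-quota: 7,547 kg at 25.5%.
Pro-rata value split: in-quota = $1,589,574.80 × 4,289/11,836 = $576,012.70; over-quota = $1,589,574.80 − $576,012.70 = $1,013,562.10.
In-quota duty = $576,012.70 × 4% = $23,040.51. Over-quota duty = $1,013,562.10 × 25.5% = $258,458.34.
Line duty = $23,040.51 + $258,458.34 = $281,498.85.
Line 4 (40.87, Fenena, 1,820 kg, $396,632.60):
Base rate for 40.87 is 12.5% + $1.97/kg.
Origin Fenena qualifies under the Oros–Fenena agreement and 40.87 is covered: preferential rate Free applies instead.
The additional-duty order on 40.87 targets Galovia, not Fenena; it does not apply.
Duty = $396,632.60 × 0% = $0.00.
Total = $92.40 + $484,581.44 + $281,498.85 + $0.00 = $766,172.69.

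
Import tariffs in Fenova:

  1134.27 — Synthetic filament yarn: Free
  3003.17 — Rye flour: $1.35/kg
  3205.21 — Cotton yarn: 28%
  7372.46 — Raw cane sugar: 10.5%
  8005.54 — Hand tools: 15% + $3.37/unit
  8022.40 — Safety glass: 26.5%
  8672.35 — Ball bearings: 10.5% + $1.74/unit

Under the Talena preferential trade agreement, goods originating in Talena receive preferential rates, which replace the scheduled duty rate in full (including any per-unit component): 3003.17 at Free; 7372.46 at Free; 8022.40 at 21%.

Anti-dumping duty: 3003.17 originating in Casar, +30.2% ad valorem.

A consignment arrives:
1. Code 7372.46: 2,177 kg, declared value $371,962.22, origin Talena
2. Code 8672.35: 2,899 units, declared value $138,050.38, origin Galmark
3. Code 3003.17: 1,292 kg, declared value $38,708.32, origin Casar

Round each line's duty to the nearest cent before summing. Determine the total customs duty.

$32,973.66

Line 1 (7372.46, Talena, 2,177 kg, $371,962.22):
Base rate for 7372.46 is 10.5%.
Origin Talena qualifies under the Fenova–Talena agreement and 7372.46 is covered: preferential rate Free applies instead.
Duty = $371,962.22 × 0% = $0.00.
Line 2 (8672.35, Galmark, 2,899 units, $138,050.38):
Base rate for 8672.35 is 10.5% + $1.74/unit.
Duty = $138,050.38 × 10.5% + 2,899 × $1.74 = $19,539.55.
Line 3 (3003.17, Casar, 1,292 kg, $38,708.32):
Base rate for 3003.17 is $1.35/kg.
3003.17 has an FTA preferential rate, but origin Casar is not Talena; base rate stands.
Additional duty on 3003.17 from Casar: +30.2% ad valorem. Applied ad valorem rate = 30.2%.
Duty = $38,708.32 × 30.2% + 1,292 × $1.35 = $13,434.11.
Total = $0.00 + $19,539.55 + $13,434.11 = $32,973.66.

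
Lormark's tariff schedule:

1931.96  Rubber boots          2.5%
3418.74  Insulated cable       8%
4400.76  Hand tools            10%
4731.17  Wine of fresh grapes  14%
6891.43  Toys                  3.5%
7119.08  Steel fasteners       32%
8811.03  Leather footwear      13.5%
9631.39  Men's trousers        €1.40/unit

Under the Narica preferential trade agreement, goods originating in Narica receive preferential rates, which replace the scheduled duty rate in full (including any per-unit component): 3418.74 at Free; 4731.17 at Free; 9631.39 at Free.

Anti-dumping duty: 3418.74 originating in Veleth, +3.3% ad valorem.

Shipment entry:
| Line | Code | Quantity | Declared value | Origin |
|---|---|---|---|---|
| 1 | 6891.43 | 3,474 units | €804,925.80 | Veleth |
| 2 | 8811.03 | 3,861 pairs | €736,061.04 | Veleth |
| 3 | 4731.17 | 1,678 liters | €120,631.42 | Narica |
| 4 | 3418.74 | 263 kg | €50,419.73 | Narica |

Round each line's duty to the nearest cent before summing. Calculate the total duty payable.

Line 1 (6891.43, Veleth, 3,474 units, €804,925.80):
Base rate for 6891.43 is 3.5%.
Duty = €804,925.80 × 3.5% = €28,172.40.
Line 2 (8811.03, Veleth, 3,861 pairs, €736,061.04):
Base rate for 8811.03 is 13.5%.
Duty = €736,061.04 × 13.5% = €99,368.24.
Line 3 (4731.17, Narica, 1,678 liters, €120,631.42):
Base rate for 4731.17 is 14%.
Origin Narica qualifies under the Lormark–Narica agreement and 4731.17 is covered: preferential rate Free applies instead.
Duty = €120,631.42 × 0% = €0.00.
Line 4 (3418.74, Narica, 263 kg, €50,419.73):
Base rate for 3418.74 is 8%.
Origin Narica qualifies under the Lormark–Narica agreement and 3418.74 is covered: preferential rate Free applies instead.
The additional-duty order on 3418.74 targets Veleth, not Narica; it does not apply.
Duty = €50,419.73 × 0% = €0.00.
Total = €28,172.40 + €99,368.24 + €0.00 + €0.00 = €127,540.64.

€127,540.64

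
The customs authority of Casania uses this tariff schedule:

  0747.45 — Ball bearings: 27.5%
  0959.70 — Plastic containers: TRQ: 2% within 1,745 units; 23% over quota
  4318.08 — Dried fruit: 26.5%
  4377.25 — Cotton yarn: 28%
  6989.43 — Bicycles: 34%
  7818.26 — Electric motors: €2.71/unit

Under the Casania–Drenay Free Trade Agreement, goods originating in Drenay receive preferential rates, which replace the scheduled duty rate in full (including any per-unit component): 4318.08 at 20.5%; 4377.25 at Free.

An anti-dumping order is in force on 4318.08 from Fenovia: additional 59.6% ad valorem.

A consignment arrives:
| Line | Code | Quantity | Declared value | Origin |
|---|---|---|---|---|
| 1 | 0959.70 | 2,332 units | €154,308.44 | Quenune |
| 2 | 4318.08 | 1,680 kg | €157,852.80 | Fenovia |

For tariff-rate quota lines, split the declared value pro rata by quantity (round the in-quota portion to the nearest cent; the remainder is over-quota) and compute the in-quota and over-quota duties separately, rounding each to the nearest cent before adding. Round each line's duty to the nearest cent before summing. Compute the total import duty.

Line 1 (0959.70, Quenune, 2,332 units, €154,308.44):
Code 0959.70 is under a tariff-rate quota (threshold 1,745 units). In-quota: 1,745 units at 2%; over-quota: 587 units at 23%.
Pro-rata value split: in-quota = €154,308.44 × 1,745/2,332 = €115,466.65; over-quota = €154,308.44 − €115,466.65 = €38,841.79.
In-quota duty = €115,466.65 × 2% = €2,309.33. Over-quota duty = €38,841.79 × 23% = €8,933.61.
Line duty = €2,309.33 + €8,933.61 = €11,242.94.
Line 2 (4318.08, Fenovia, 1,680 kg, €157,852.80):
Base rate for 4318.08 is 26.5%.
4318.08 has an FTA preferential rate, but origin Fenovia is not Drenay; base rate stands.
Additional duty on 4318.08 from Fenovia: +59.6%. Applied ad valorem rate: 26.5% + 59.6% = 86.1%.
Duty = €157,852.80 × 86.1% = €135,911.26.
Total = €11,242.94 + €135,911.26 = €147,154.20.

€147,154.20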